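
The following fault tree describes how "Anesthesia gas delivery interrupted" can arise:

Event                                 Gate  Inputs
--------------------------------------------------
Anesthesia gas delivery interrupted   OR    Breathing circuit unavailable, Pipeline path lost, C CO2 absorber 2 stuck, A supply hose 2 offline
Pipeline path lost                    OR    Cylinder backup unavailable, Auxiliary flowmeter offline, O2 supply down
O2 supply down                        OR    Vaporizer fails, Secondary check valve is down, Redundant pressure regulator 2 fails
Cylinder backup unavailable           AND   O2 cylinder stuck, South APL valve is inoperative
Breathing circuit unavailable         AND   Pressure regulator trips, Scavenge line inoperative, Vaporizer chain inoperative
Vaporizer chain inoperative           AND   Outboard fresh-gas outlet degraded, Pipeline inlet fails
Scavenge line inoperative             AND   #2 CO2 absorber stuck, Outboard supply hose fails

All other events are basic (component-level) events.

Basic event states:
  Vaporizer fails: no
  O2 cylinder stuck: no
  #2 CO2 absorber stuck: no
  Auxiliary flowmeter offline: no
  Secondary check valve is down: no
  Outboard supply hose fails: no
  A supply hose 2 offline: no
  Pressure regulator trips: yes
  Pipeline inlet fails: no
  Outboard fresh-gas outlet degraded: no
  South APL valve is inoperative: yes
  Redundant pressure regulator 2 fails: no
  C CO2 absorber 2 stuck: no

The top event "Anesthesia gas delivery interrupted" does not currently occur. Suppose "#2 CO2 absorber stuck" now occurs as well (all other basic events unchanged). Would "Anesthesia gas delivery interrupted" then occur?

No

Counterfactual: set "#2 CO2 absorber stuck" to occurred.
Scavenge line inoperative [AND]: #2 CO2 absorber stuck=occurs, Outboard supply hose fails=not → not all inputs occur → does not occur.
Vaporizer chain inoperative [AND]: Outboard fresh-gas outlet degraded=not, Pipeline inlet fails=not → not all inputs occur → does not occur.
Breathing circuit unavailable [AND]: Pressure regulator trips=occurs, Scavenge line inoperative=not, Vaporizer chain inoperative=not → not all inputs occur → does not occur.
Cylinder backup unavailable [AND]: O2 cylinder stuck=not, South APL valve is inoperative=occurs → not all inputs occur → does not occur.
O2 supply down [OR]: Vaporizer fails=not, Secondary check valve is down=not, Redundant pressure regulator 2 fails=not → no input occurs → does not occur.
Pipeline path lost [OR]: Cylinder backup unavailable=not, Auxiliary flowmeter offline=not, O2 supply down=not → no input occurs → does not occur.
Anesthesia gas delivery interrupted [OR]: Breathing circuit unavailable=not, Pipeline path lost=not, C CO2 absorber 2 stuck=not, A supply hose 2 offline=not → no input occurs → does not occur.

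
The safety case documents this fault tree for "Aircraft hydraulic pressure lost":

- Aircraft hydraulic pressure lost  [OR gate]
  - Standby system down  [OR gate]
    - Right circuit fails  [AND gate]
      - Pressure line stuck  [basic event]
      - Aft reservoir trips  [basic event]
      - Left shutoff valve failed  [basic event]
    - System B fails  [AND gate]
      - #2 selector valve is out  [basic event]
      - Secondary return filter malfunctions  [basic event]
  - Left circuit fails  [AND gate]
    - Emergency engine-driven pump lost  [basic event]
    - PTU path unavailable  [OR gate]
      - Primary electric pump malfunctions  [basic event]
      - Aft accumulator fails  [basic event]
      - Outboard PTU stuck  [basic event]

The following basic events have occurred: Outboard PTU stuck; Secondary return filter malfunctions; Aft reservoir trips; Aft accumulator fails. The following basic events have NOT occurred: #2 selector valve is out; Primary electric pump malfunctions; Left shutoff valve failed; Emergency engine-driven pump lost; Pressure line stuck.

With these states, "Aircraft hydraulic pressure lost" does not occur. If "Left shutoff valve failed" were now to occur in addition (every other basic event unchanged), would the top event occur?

No

Counterfactual: set "Left shutoff valve failed" to occurred.
Right circuit fails [AND]: Pressure line stuck=not, Aft reservoir trips=occurs, Left shutoff valve failed=occurs → not all inputs occur → does not occur.
System B fails [AND]: #2 selector valve is out=not, Secondary return filter malfunctions=occurs → not all inputs occur → does not occur.
Standby system down [OR]: Right circuit fails=not, System B fails=not → no input occurs → does not occur.
PTU path unavailable [OR]: Primary electric pump malfunctions=not, Aft accumulator fails=occurs, Outboard PTU stuck=occurs → at least one input occurs → occurs.
Left circuit fails [AND]: Emergency engine-driven pump lost=not, PTU path unavailable=occurs → not all inputs occur → does not occur.
Aircraft hydraulic pressure lost [OR]: Standby system down=not, Left circuit fails=not → no input occurs → does not occur.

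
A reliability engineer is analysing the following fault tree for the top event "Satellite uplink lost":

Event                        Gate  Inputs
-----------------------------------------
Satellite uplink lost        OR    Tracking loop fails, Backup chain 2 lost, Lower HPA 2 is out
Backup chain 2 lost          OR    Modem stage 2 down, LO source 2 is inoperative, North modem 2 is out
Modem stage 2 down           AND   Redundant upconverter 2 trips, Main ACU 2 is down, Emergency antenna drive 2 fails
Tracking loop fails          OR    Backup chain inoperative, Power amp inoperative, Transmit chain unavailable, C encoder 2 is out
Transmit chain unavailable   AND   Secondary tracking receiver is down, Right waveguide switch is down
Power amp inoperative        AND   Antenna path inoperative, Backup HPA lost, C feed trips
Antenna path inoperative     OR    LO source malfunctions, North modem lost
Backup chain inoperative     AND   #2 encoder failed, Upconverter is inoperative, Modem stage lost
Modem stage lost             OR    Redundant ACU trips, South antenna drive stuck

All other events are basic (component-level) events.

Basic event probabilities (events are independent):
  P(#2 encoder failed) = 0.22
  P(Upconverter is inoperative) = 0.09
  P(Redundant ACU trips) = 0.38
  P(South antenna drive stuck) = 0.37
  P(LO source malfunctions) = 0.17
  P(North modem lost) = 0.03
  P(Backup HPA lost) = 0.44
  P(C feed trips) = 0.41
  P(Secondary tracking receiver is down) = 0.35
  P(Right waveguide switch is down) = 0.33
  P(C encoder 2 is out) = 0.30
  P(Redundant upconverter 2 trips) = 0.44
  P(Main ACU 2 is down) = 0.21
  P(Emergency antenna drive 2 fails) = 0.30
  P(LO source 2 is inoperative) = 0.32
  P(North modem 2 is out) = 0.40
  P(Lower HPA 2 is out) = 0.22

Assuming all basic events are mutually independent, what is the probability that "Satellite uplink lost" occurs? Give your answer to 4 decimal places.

0.8174

P(Modem stage lost) [OR] = 1 − (1−0.38) × (1−0.37) = 0.609400
P(Backup chain inoperative) [AND] = 0.22 × 0.09 × 0.609400 = 0.012066
P(Antenna path inoperative) [OR] = 1 − (1−0.17) × (1−0.03) = 0.194900
P(Power amp inoperative) [AND] = 0.194900 × 0.44 × 0.41 = 0.035160
P(Transmit chain unavailable) [AND] = 0.35 × 0.33 = 0.115500
P(Tracking loop fails) [OR] = 1 − (1−0.012066) × (1−0.035160) × (1−0.115500) × (1−0.30) = 0.409827
P(Modem stage 2 down) [AND] = 0.44 × 0.21 × 0.30 = 0.027720
P(Backup chain 2 lost) [OR] = 1 − (1−0.027720) × (1−0.32) × (1−0.40) = 0.603310
P(Satellite uplink lost) [OR] = 1 − (1−0.409827) × (1−0.603310) × (1−0.22) = 0.817390
Rounded to 4 decimal places: P(Satellite uplink lost) ≈ 0.8174.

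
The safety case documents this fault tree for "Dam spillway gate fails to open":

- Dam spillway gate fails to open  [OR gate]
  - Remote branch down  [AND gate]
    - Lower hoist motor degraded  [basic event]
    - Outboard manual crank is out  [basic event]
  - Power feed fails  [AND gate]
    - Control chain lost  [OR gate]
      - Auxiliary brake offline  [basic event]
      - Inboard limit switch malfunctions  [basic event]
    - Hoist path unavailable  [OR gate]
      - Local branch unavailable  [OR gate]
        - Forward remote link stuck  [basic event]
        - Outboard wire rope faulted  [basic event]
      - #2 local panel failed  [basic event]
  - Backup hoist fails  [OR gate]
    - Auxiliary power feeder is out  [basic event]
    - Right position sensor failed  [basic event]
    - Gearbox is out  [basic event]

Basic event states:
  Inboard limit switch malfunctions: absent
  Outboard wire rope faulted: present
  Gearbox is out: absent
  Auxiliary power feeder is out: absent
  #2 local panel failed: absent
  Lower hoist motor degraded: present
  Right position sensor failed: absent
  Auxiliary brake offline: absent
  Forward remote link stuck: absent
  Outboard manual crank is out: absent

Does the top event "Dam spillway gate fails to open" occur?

Remote branch down [AND]: Lower hoist motor degraded=occurs, Outboard manual crank is out=not → not all inputs occur → does not occur.
Control chain lost [OR]: Auxiliary brake offline=not, Inboard limit switch malfunctions=not → no input occurs → does not occur.
Local branch unavailable [OR]: Forward remote link stuck=not, Outboard wire rope faulted=occurs → at least one input occurs → occurs.
Hoist path unavailable [OR]: Local branch unavailable=occurs, #2 local panel failed=not → at least one input occurs → occurs.
Power feed fails [AND]: Control chain lost=not, Hoist path unavailable=occurs → not all inputs occur → does not occur.
Backup hoist fails [OR]: Auxiliary power feeder is out=not, Right position sensor failed=not, Gearbox is out=not → no input occurs → does not occur.
Dam spillway gate fails to open [OR]: Remote branch down=not, Power feed fails=not, Backup hoist fails=not → no input occurs → does not occur.

No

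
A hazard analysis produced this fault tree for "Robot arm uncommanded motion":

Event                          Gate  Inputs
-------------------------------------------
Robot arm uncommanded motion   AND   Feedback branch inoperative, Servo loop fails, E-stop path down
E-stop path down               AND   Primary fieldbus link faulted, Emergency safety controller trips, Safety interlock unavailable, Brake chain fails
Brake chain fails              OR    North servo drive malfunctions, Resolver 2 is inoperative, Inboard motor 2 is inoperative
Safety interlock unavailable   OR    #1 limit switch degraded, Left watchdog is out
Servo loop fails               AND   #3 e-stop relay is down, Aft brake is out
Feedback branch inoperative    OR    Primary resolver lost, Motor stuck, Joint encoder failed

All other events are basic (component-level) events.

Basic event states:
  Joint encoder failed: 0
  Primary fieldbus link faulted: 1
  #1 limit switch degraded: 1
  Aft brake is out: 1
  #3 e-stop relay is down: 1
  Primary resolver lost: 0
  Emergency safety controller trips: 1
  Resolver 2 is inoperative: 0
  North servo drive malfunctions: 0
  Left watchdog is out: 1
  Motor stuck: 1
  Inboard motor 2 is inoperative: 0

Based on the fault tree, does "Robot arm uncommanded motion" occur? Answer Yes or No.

No

Feedback branch inoperative [OR]: Primary resolver lost=not, Motor stuck=occurs, Joint encoder failed=not → at least one input occurs → occurs.
Servo loop fails [AND]: #3 e-stop relay is down=occurs, Aft brake is out=occurs → all inputs occur → occurs.
Safety interlock unavailable [OR]: #1 limit switch degraded=occurs, Left watchdog is out=occurs → at least one input occurs → occurs.
Brake chain fails [OR]: North servo drive malfunctions=not, Resolver 2 is inoperative=not, Inboard motor 2 is inoperative=not → no input occurs → does not occur.
E-stop path down [AND]: Primary fieldbus link faulted=occurs, Emergency safety controller trips=occurs, Safety interlock unavailable=occurs, Brake chain fails=not → not all inputs occur → does not occur.
Robot arm uncommanded motion [AND]: Feedback branch inoperative=occurs, Servo loop fails=occurs, E-stop path down=not → not all inputs occur → does not occur.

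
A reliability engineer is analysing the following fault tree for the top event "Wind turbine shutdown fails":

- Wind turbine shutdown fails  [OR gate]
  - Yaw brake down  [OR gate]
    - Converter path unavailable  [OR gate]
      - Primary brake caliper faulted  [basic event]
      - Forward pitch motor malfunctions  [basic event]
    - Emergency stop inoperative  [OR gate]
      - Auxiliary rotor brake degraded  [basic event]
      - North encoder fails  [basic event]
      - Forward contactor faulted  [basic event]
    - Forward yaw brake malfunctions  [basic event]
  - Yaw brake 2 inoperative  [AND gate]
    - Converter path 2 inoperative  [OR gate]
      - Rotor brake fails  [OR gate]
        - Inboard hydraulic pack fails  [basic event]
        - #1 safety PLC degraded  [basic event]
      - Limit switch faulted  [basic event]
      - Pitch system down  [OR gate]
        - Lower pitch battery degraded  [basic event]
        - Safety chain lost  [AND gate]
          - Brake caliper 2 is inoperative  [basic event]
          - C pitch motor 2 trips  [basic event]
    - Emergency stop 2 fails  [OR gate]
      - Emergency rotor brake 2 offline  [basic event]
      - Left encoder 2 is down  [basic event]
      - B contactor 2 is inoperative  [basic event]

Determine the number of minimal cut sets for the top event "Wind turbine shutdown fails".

21

Converter path unavailable [OR]: union of children's cut sets → 2 cut set(s).
Emergency stop inoperative [OR]: union of children's cut sets → 3 cut set(s).
Yaw brake down [OR]: union of children's cut sets → 6 cut set(s).
Rotor brake fails [OR]: union of children's cut sets → 2 cut set(s).
Safety chain lost [AND]: one cut set from each child combined → 1 × 1 = 1 cut set(s).
Pitch system down [OR]: union of children's cut sets → 2 cut set(s).
Converter path 2 inoperative [OR]: union of children's cut sets → 5 cut set(s).
Emergency stop 2 fails [OR]: union of children's cut sets → 3 cut set(s).
Yaw brake 2 inoperative [AND]: one cut set from each child combined → 5 × 3 = 15 cut set(s).
Wind turbine shutdown fails [OR]: union of children's cut sets → 21 cut set(s).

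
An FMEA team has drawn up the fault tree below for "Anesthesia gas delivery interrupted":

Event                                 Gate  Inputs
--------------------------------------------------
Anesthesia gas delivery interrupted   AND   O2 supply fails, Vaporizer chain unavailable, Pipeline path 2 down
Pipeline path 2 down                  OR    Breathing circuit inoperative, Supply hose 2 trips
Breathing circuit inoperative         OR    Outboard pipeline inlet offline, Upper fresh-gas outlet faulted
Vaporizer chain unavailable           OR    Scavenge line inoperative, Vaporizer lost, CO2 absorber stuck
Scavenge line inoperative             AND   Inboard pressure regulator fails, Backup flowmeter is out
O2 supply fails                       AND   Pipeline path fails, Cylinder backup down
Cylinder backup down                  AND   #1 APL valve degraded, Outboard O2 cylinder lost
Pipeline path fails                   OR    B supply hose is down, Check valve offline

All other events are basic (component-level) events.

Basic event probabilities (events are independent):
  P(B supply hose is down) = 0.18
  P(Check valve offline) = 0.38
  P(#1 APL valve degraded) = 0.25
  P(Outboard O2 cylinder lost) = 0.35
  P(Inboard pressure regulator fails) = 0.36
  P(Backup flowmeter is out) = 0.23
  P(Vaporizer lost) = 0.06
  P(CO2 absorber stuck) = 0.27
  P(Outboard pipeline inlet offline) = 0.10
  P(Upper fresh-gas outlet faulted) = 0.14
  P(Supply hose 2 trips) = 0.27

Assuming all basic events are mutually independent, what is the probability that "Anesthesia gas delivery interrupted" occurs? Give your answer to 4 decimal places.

0.0069

P(Pipeline path fails) [OR] = 1 − (1−0.18) × (1−0.38) = 0.491600
P(Cylinder backup down) [AND] = 0.25 × 0.35 = 0.087500
P(O2 supply fails) [AND] = 0.491600 × 0.087500 = 0.043015
P(Scavenge line inoperative) [AND] = 0.36 × 0.23 = 0.082800
P(Vaporizer chain unavailable) [OR] = 1 − (1−0.082800) × (1−0.06) × (1−0.27) = 0.370617
P(Breathing circuit inoperative) [OR] = 1 − (1−0.10) × (1−0.14) = 0.226000
P(Pipeline path 2 down) [OR] = 1 − (1−0.226000) × (1−0.27) = 0.434980
P(Anesthesia gas delivery interrupted) [AND] = 0.043015 × 0.370617 × 0.434980 = 0.006934
Rounded to 4 decimal places: P(Anesthesia gas delivery interrupted) ≈ 0.0069.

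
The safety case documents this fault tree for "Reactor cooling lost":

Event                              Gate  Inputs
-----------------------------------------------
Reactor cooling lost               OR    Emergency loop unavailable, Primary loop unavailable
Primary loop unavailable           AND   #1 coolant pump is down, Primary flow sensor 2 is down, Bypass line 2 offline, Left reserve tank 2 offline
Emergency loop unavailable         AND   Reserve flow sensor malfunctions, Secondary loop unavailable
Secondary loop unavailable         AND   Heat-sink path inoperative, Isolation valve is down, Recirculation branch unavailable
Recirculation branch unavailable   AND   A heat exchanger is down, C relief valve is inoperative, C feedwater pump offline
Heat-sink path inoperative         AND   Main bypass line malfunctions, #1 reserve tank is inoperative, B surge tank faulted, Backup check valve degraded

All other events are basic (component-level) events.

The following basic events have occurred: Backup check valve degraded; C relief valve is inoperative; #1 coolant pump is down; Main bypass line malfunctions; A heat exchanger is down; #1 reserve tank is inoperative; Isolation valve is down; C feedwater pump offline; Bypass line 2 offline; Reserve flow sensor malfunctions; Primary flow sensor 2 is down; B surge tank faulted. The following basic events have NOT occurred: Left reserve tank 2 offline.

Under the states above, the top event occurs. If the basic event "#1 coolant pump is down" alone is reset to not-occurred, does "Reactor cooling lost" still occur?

Yes

Counterfactual: set "#1 coolant pump is down" to not occurred.
Heat-sink path inoperative [AND]: Main bypass line malfunctions=occurs, #1 reserve tank is inoperative=occurs, B surge tank faulted=occurs, Backup check valve degraded=occurs → all inputs occur → occurs.
Recirculation branch unavailable [AND]: A heat exchanger is down=occurs, C relief valve is inoperative=occurs, C feedwater pump offline=occurs → all inputs occur → occurs.
Secondary loop unavailable [AND]: Heat-sink path inoperative=occurs, Isolation valve is down=occurs, Recirculation branch unavailable=occurs → all inputs occur → occurs.
Emergency loop unavailable [AND]: Reserve flow sensor malfunctions=occurs, Secondary loop unavailable=occurs → all inputs occur → occurs.
Primary loop unavailable [AND]: #1 coolant pump is down=not, Primary flow sensor 2 is down=occurs, Bypass line 2 offline=occurs, Left reserve tank 2 offline=not → not all inputs occur → does not occur.
Reactor cooling lost [OR]: Emergency loop unavailable=occurs, Primary loop unavailable=not → at least one input occurs → occurs.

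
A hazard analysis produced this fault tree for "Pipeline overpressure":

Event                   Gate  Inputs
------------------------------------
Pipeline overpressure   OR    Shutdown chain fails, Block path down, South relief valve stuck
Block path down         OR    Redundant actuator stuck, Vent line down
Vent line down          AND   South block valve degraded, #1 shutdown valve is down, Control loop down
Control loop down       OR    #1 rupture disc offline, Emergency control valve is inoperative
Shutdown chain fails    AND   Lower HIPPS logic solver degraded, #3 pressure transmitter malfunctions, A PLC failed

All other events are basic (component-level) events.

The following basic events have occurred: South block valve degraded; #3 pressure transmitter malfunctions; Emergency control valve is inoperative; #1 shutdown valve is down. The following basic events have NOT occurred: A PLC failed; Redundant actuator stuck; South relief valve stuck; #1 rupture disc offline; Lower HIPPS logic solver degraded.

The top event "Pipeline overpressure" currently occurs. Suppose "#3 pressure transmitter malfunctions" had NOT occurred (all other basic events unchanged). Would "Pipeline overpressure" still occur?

Yes

Counterfactual: set "#3 pressure transmitter malfunctions" to not occurred.
Shutdown chain fails [AND]: Lower HIPPS logic solver degraded=not, #3 pressure transmitter malfunctions=not, A PLC failed=not → not all inputs occur → does not occur.
Control loop down [OR]: #1 rupture disc offline=not, Emergency control valve is inoperative=occurs → at least one input occurs → occurs.
Vent line down [AND]: South block valve degraded=occurs, #1 shutdown valve is down=occurs, Control loop down=occurs → all inputs occur → occurs.
Block path down [OR]: Redundant actuator stuck=not, Vent line down=occurs → at least one input occurs → occurs.
Pipeline overpressure [OR]: Shutdown chain fails=not, Block path down=occurs, South relief valve stuck=not → at least one input occurs → occurs.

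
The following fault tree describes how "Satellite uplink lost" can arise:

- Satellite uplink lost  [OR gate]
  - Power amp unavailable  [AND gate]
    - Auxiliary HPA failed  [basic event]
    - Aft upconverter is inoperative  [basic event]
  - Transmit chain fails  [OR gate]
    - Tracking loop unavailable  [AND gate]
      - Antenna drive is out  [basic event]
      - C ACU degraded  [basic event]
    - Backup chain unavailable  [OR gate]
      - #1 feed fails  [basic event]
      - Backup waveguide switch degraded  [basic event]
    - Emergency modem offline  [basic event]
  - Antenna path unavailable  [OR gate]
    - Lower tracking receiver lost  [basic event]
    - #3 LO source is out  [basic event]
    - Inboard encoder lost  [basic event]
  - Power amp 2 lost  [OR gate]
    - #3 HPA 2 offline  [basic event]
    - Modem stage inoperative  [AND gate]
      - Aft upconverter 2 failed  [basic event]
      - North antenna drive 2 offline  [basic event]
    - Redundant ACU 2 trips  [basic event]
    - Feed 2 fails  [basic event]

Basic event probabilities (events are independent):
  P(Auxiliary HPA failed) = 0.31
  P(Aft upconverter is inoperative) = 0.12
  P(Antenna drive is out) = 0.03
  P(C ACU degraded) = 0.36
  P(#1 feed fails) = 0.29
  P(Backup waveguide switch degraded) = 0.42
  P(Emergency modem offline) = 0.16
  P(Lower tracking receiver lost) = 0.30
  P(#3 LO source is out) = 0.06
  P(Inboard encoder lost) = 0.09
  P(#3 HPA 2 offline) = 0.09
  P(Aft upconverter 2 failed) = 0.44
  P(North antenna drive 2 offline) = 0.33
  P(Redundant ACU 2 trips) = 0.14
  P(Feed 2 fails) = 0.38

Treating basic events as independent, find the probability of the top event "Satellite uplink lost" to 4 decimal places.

P(Power amp unavailable) [AND] = 0.31 × 0.12 = 0.037200
P(Tracking loop unavailable) [AND] = 0.03 × 0.36 = 0.010800
P(Backup chain unavailable) [OR] = 1 − (1−0.29) × (1−0.42) = 0.588200
P(Transmit chain fails) [OR] = 1 − (1−0.010800) × (1−0.588200) × (1−0.16) = 0.657824
P(Antenna path unavailable) [OR] = 1 − (1−0.30) × (1−0.06) × (1−0.09) = 0.401220
P(Modem stage inoperative) [AND] = 0.44 × 0.33 = 0.145200
P(Power amp 2 lost) [OR] = 1 − (1−0.09) × (1−0.145200) × (1−0.14) × (1−0.38) = 0.585241
P(Satellite uplink lost) [OR] = 1 − (1−0.037200) × (1−0.657824) × (1−0.401220) × (1−0.585241) = 0.918182
Rounded to 4 decimal places: P(Satellite uplink lost) ≈ 0.9182.

0.9182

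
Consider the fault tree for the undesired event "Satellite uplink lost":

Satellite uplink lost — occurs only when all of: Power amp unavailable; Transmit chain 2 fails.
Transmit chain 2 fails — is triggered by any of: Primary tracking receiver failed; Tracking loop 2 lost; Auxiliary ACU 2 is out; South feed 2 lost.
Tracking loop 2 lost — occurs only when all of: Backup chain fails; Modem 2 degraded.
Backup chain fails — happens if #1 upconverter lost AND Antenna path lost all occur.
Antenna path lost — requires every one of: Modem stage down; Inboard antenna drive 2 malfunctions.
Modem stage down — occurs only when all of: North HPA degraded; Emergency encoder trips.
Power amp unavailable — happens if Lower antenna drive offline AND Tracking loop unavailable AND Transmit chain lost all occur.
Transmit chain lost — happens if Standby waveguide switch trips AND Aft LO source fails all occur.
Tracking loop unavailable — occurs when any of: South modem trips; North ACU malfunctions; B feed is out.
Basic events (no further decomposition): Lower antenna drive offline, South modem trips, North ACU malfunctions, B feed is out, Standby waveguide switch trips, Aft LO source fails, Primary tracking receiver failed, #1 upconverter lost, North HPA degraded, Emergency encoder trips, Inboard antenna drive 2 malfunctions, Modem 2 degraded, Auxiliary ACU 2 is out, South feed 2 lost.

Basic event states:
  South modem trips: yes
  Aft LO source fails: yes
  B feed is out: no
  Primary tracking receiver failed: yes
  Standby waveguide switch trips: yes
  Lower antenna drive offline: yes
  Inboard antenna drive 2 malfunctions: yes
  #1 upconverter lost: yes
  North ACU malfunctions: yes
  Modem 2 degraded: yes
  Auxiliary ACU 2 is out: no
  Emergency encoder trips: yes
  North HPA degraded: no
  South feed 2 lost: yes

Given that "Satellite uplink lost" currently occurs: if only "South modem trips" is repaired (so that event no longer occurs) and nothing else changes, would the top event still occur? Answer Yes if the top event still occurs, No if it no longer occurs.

Counterfactual: set "South modem trips" to not occurred.
Tracking loop unavailable [OR]: South modem trips=not, North ACU malfunctions=occurs, B feed is out=not → at least one input occurs → occurs.
Transmit chain lost [AND]: Standby waveguide switch trips=occurs, Aft LO source fails=occurs → all inputs occur → occurs.
Power amp unavailable [AND]: Lower antenna drive offline=occurs, Tracking loop unavailable=occurs, Transmit chain lost=occurs → all inputs occur → occurs.
Modem stage down [AND]: North HPA degraded=not, Emergency encoder trips=occurs → not all inputs occur → does not occur.
Antenna path lost [AND]: Modem stage down=not, Inboard antenna drive 2 malfunctions=occurs → not all inputs occur → does not occur.
Backup chain fails [AND]: #1 upconverter lost=occurs, Antenna path lost=not → not all inputs occur → does not occur.
Tracking loop 2 lost [AND]: Backup chain fails=not, Modem 2 degraded=occurs → not all inputs occur → does not occur.
Transmit chain 2 fails [OR]: Primary tracking receiver failed=occurs, Tracking loop 2 lost=not, Auxiliary ACU 2 is out=not, South feed 2 lost=occurs → at least one input occurs → occurs.
Satellite uplink lost [AND]: Power amp unavailable=occurs, Transmit chain 2 fails=occurs → all inputs occur → occurs.

Yes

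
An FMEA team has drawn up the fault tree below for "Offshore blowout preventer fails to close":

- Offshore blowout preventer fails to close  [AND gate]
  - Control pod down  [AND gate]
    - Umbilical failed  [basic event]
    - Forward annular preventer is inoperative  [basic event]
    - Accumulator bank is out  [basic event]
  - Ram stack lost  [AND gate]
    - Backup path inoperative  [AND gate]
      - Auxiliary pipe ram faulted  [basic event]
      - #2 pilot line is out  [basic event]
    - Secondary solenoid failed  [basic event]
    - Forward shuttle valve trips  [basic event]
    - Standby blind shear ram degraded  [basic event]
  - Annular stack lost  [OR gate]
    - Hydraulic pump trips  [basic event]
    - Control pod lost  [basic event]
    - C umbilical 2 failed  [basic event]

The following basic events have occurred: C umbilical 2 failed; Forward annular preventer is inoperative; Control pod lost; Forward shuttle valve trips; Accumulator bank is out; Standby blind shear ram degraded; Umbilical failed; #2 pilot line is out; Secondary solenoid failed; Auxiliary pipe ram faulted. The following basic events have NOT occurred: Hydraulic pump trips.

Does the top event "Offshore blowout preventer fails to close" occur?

Control pod down [AND]: Umbilical failed=occurs, Forward annular preventer is inoperative=occurs, Accumulator bank is out=occurs → all inputs occur → occurs.
Backup path inoperative [AND]: Auxiliary pipe ram faulted=occurs, #2 pilot line is out=occurs → all inputs occur → occurs.
Ram stack lost [AND]: Backup path inoperative=occurs, Secondary solenoid failed=occurs, Forward shuttle valve trips=occurs, Standby blind shear ram degraded=occurs → all inputs occur → occurs.
Annular stack lost [OR]: Hydraulic pump trips=not, Control pod lost=occurs, C umbilical 2 failed=occurs → at least one input occurs → occurs.
Offshore blowout preventer fails to close [AND]: Control pod down=occurs, Ram stack lost=occurs, Annular stack lost=occurs → all inputs occur → occurs.

Yes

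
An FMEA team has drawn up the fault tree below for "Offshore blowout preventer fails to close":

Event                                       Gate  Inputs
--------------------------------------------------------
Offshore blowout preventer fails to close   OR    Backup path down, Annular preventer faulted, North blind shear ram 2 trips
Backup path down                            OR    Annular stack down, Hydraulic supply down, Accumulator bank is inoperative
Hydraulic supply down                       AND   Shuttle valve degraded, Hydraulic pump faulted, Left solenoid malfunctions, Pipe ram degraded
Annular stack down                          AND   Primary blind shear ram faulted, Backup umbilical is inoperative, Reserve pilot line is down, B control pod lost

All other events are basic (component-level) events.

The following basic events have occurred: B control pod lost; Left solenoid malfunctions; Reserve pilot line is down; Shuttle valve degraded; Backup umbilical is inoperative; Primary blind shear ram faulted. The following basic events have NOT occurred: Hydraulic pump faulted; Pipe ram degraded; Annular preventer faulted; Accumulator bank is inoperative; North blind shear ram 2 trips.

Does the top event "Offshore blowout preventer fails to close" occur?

Annular stack down [AND]: Primary blind shear ram faulted=occurs, Backup umbilical is inoperative=occurs, Reserve pilot line is down=occurs, B control pod lost=occurs → all inputs occur → occurs.
Hydraulic supply down [AND]: Shuttle valve degraded=occurs, Hydraulic pump faulted=not, Left solenoid malfunctions=occurs, Pipe ram degraded=not → not all inputs occur → does not occur.
Backup path down [OR]: Annular stack down=occurs, Hydraulic supply down=not, Accumulator bank is inoperative=not → at least one input occurs → occurs.
Offshore blowout preventer fails to close [OR]: Backup path down=occurs, Annular preventer faulted=not, North blind shear ram 2 trips=not → at least one input occurs → occurs.

Yes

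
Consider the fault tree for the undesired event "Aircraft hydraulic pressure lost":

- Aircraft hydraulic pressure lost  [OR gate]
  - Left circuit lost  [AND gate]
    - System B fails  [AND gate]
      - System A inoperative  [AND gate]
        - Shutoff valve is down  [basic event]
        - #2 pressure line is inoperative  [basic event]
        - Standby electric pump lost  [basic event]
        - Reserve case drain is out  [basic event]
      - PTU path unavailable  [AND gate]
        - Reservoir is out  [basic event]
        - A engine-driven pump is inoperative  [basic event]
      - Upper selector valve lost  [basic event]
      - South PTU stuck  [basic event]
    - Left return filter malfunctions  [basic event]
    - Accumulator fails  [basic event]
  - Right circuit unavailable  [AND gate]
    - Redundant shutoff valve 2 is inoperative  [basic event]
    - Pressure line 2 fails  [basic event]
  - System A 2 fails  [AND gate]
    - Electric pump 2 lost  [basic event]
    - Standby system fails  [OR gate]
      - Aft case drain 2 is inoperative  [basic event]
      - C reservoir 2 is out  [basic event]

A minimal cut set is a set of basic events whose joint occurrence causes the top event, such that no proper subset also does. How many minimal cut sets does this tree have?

System A inoperative [AND]: one cut set from each child combined → 1 × 1 × 1 × 1 = 1 cut set(s).
PTU path unavailable [AND]: one cut set from each child combined → 1 × 1 = 1 cut set(s).
System B fails [AND]: one cut set from each child combined → 1 × 1 × 1 × 1 = 1 cut set(s).
Left circuit lost [AND]: one cut set from each child combined → 1 × 1 × 1 = 1 cut set(s).
Right circuit unavailable [AND]: one cut set from each child combined → 1 × 1 = 1 cut set(s).
Standby system fails [OR]: union of children's cut sets → 2 cut set(s).
System A 2 fails [AND]: one cut set from each child combined → 1 × 2 = 2 cut set(s).
Aircraft hydraulic pressure lost [OR]: union of children's cut sets → 4 cut set(s).
Minimal cut sets: {#2 pressure line is inoperative, A engine-driven pump is inoperative, Accumulator fails, Left return filter malfunctions, Reserve case drain is out, Reservoir is out, Shutoff valve is down, South PTU stuck, Standby electric pump lost, Upper selector valve lost}; {Pressure line 2 fails, Redundant shutoff valve 2 is inoperative}; {Aft case drain 2 is inoperative, Electric pump 2 lost}; {C reservoir 2 is out, Electric pump 2 lost}.

4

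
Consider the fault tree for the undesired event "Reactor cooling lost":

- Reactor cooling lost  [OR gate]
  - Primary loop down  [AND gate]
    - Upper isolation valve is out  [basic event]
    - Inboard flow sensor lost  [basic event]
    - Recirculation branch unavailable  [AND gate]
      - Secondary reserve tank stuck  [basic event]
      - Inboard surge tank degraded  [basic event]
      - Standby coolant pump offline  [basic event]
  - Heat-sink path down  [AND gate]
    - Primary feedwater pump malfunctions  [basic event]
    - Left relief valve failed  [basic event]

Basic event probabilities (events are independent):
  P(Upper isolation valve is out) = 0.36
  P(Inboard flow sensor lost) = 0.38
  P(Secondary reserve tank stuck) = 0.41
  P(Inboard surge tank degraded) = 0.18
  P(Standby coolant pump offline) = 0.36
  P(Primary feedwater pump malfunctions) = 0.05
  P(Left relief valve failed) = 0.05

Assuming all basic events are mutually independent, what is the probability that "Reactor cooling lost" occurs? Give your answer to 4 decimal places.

P(Recirculation branch unavailable) [AND] = 0.41 × 0.18 × 0.36 = 0.026568
P(Primary loop down) [AND] = 0.36 × 0.38 × 0.026568 = 0.003635
P(Heat-sink path down) [AND] = 0.05 × 0.05 = 0.002500
P(Reactor cooling lost) [OR] = 1 − (1−0.003635) × (1−0.002500) = 0.006126
Rounded to 4 decimal places: P(Reactor cooling lost) ≈ 0.0061.

0.0061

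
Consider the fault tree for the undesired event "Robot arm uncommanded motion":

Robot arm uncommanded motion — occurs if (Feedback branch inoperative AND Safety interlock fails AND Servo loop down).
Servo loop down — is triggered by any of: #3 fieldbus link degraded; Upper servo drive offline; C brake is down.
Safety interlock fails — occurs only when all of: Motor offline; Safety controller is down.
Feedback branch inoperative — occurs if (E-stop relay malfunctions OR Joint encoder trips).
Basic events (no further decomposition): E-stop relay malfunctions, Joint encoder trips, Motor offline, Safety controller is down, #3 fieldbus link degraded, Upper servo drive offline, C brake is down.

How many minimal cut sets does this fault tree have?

Feedback branch inoperative [OR]: union of children's cut sets → 2 cut set(s).
Safety interlock fails [AND]: one cut set from each child combined → 1 × 1 = 1 cut set(s).
Servo loop down [OR]: union of children's cut sets → 3 cut set(s).
Robot arm uncommanded motion [AND]: one cut set from each child combined → 2 × 1 × 3 = 6 cut set(s).
Minimal cut sets: {#3 fieldbus link degraded, E-stop relay malfunctions, Motor offline, Safety controller is down}; {E-stop relay malfunctions, Motor offline, Safety controller is down, Upper servo drive offline}; {C brake is down, E-stop relay malfunctions, Motor offline, Safety controller is down}; {#3 fieldbus link degraded, Joint encoder trips, Motor offline, Safety controller is down}; {Joint encoder trips, Motor offline, Safety controller is down, Upper servo drive offline}; {C brake is down, Joint encoder trips, Motor offline, Safety controller is down}.

6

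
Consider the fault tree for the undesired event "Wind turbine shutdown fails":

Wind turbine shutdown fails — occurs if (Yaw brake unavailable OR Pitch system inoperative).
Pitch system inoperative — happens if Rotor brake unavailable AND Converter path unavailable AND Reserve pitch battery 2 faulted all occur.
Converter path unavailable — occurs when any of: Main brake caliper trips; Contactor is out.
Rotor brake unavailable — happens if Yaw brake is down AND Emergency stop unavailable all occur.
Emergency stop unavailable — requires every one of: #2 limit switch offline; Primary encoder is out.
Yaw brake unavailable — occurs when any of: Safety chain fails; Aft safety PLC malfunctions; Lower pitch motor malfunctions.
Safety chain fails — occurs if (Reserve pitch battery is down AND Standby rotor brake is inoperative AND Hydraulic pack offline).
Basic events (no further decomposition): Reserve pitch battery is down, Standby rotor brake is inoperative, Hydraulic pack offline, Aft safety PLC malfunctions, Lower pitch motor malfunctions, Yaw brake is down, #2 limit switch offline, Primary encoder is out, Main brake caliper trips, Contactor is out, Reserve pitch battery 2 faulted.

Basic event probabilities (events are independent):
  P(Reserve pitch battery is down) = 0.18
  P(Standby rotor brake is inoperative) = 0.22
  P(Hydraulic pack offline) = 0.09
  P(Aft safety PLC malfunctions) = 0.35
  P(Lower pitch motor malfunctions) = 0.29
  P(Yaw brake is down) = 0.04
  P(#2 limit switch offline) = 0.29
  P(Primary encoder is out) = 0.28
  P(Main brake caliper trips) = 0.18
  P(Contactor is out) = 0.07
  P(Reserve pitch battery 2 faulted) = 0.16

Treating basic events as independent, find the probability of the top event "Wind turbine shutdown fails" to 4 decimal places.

0.5402

P(Safety chain fails) [AND] = 0.18 × 0.22 × 0.09 = 0.003564
P(Yaw brake unavailable) [OR] = 1 − (1−0.003564) × (1−0.35) × (1−0.29) = 0.540145
P(Emergency stop unavailable) [AND] = 0.29 × 0.28 = 0.081200
P(Rotor brake unavailable) [AND] = 0.04 × 0.081200 = 0.003248
P(Converter path unavailable) [OR] = 1 − (1−0.18) × (1−0.07) = 0.237400
P(Pitch system inoperative) [AND] = 0.003248 × 0.237400 × 0.16 = 0.000123
P(Wind turbine shutdown fails) [OR] = 1 − (1−0.540145) × (1−0.000123) = 0.540202
Rounded to 4 decimal places: P(Wind turbine shutdown fails) ≈ 0.5402.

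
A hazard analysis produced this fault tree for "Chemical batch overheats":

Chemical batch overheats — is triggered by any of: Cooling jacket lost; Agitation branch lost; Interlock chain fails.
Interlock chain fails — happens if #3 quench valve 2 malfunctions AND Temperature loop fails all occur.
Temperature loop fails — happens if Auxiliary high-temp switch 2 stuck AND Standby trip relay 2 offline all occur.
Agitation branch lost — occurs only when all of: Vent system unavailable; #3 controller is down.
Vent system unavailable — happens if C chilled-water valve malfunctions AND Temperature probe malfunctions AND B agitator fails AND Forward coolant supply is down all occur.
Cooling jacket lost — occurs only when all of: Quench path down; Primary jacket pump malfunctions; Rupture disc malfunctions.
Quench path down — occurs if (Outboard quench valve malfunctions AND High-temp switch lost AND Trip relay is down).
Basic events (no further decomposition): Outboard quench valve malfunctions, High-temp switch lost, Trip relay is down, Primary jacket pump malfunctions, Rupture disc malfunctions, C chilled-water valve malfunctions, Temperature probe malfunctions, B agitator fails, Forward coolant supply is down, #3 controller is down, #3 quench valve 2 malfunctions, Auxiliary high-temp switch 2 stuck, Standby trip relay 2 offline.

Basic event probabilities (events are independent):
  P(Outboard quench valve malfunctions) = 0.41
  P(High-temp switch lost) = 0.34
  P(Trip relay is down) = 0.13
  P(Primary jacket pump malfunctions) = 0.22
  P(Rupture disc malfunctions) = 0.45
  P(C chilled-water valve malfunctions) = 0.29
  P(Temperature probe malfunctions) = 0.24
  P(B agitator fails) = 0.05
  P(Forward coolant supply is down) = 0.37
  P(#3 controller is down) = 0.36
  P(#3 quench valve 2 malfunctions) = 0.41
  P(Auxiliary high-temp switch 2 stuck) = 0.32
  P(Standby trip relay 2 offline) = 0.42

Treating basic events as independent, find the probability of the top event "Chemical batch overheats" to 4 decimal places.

0.0572

P(Quench path down) [AND] = 0.41 × 0.34 × 0.13 = 0.018122
P(Cooling jacket lost) [AND] = 0.018122 × 0.22 × 0.45 = 0.001794
P(Vent system unavailable) [AND] = 0.29 × 0.24 × 0.05 × 0.37 = 0.001288
P(Agitation branch lost) [AND] = 0.001288 × 0.36 = 0.000464
P(Temperature loop fails) [AND] = 0.32 × 0.42 = 0.134400
P(Interlock chain fails) [AND] = 0.41 × 0.134400 = 0.055104
P(Chemical batch overheats) [OR] = 1 − (1−0.001794) × (1−0.000464) × (1−0.055104) = 0.057237
Rounded to 4 decimal places: P(Chemical batch overheats) ≈ 0.0572.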